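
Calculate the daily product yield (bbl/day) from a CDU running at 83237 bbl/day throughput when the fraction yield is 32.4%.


Crude throughput = 83237 bbl/day
Fraction yield = 32.4%
yield = throughput * fraction / 100
yield = 83237 * 32.4 / 100 = 26968.788

26968.788 bbl/day


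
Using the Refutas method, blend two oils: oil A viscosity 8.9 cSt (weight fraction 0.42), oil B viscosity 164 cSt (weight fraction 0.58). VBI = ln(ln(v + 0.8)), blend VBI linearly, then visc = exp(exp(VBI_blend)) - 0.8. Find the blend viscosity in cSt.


Refutas method: VBN_i = 14.534*ln(ln(visc_i + 0.8)) + 10.975, blended linearly by mass fraction; since VBN is linear in VBI_i = ln(ln(visc_i + 0.8)) and the fractions sum to 1, blend VBI directly: visc = exp(exp(VBI_blend)) - 0.8
VBI_1 = ln(ln(8.9 + 0.8)) = 0.820716
VBI_2 = ln(ln(164 + 0.8)) = 1.63017
VBI_blend = 0.42 * 0.820716 + 0.58 * 1.63017 = 1.2902
visc_blend = exp(exp(1.2902)) - 0.8 = 37.05

37.05 cSt


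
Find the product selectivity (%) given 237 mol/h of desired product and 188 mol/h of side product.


Selectivity = desired / (desired + undesired) * 100
Total products = 237 + 188 = 425 mol/h
S = 237 / 425 * 100
= 0.5576 * 100
= 55.76 %

55.76 %


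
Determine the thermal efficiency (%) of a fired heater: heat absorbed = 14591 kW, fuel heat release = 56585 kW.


Furnace efficiency = Q_absorbed / Q_fuel * 100
= 14591 / 56585 * 100 = 25.79

25.79 %


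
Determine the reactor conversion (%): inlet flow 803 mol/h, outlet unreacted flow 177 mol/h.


X = (F_in - F_out) / F_in * 100
Moles reacted = 803 - 177 = 626
X = 626 / 803 * 100
= 0.7796 * 100
= 77.96 %

77.96 %


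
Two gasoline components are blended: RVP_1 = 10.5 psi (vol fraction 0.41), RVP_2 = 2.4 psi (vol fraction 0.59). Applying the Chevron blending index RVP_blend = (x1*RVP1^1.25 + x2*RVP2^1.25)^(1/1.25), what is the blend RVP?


Chevron index: RVP_blend = (sum xi*RVPi^1.25)^(1/1.25)
RVP^1.25 terms: 0.41 * 10.5^1.25 + 0.59 * 2.4^1.25 = 9.51189
RVP_blend = 9.51189^(1/1.25) = 6.062

6.062 psi


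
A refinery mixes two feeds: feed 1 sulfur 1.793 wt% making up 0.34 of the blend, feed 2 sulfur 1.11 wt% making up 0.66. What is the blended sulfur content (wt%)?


Linear sulfur blending: S_blend = x1*S1 + x2*S2
Contribution 1: 0.34 * 1.793 = 0.60962 wt%
Contribution 2: 0.66 * 1.11 = 0.7326 wt%
S_blend = 0.60962 + 0.7326 = 1.34222

1.34222 wt%


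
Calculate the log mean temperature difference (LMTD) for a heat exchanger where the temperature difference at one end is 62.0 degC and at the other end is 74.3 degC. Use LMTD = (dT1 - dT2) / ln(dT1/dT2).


LMTD = (dT1 - dT2) / ln(dT1/dT2)
= (62.0 - 74.3) / ln(62.0 / 74.3) = -12.3 / -0.180977 = 67.96

67.96 degC


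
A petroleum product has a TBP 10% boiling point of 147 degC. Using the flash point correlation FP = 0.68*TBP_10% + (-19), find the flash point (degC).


FP = 0.68 * 147 + (-19) = 80.96

80.96 degC


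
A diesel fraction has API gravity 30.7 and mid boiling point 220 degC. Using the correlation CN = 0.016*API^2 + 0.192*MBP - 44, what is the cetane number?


CN = 0.016 * 30.7^2 + 0.192 * 220 - 44
CN = 15.07984 + 42.24 - 44 = 13.31984

13.31984


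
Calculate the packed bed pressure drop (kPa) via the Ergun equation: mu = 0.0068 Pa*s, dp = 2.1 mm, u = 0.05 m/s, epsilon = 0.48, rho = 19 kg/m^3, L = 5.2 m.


dp = 2.1 mm = 0.0021 m
Viscous term = 150*0.0068*0.05*(1-0.48)^2 / (0.0021^2*0.48^3) = 28275.8
Inertial term = 1.75*19*0.05^2*(1-0.48) / (0.0021*0.48^3) = 186.12
dP/L = 28275.8 + 186.12 = 28461.9 Pa/m
dP = 28461.9 * 5.2 / 1000 = 148.0 kPa

148.0 kPa


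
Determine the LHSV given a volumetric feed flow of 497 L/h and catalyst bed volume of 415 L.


LHSV = volumetric feed rate / catalyst volume
= 497 L/h / 415 L
= 1.198 h^-1

1.198 h^-1


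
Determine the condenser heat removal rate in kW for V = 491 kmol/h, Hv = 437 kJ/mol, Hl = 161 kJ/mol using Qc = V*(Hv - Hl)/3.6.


Qc = 491 * (437 - 161) / 3.6 = 491 * 276 / 3.6 = 37640

37640 kW


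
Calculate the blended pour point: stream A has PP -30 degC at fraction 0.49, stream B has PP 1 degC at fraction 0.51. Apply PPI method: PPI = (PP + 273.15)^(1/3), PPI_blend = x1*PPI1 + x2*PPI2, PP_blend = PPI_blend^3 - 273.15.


PPI_1 = (-30 + 273.15)^(1/3) = 6.241535
PPI_2 = (1 + 273.15)^(1/3) = 6.49625
PPI_blend = 0.49 * 6.241535 + 0.51 * 6.49625 = 6.37144
PP_blend = 6.37144^3 - 273.15 = 258.6502 - 273.15 = -14.5

-14.5 degC


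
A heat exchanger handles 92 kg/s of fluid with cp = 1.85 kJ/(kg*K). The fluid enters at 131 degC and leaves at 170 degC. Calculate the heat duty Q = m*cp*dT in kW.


Q = m_dot * cp * delta_T
delta_T = 170 - 131 = 39 K
Q = 92 * 1.85 * 39
= 170.2 * 39
= 6637.8 kW

6637.8 kW


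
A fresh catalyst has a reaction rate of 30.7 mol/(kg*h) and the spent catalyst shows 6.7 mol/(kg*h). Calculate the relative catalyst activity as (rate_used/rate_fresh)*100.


Activity (%) = (rate_used / rate_fresh) * 100
rate_used = 6.7, rate_fresh = 30.7
= (6.7 / 30.7) * 100
= 0.2182 * 100 = 21.82

21.82 %


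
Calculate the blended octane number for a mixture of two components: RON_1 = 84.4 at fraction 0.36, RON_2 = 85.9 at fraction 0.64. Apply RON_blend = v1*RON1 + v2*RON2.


Linear blending: RON_blend = sum(vi * RONi)
Contribution 1: 0.36 * 84.4 = 30.384
Contribution 2: 0.64 * 85.9 = 54.976
RON_blend = 30.384 + 54.976 = 85.36

85.36


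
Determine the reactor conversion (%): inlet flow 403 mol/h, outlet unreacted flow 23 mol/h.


X = (F_in - F_out) / F_in * 100
Moles reacted = 403 - 23 = 380
X = 380 / 403 * 100
= 0.9429 * 100
= 94.29 %

94.29 %


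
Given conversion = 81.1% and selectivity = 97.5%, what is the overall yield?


Overall yield = conversion (%) * selectivity (%) / 100
Conversion = 81.1%, Selectivity = 97.5%
Y = 81.1 * 97.5 / 100
= 79.0725 %

79.0725 %


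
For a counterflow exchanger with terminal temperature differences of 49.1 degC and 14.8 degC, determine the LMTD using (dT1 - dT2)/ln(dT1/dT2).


LMTD = (dT1 - dT2) / ln(dT1/dT2)
= (49.1 - 14.8) / ln(49.1 / 14.8) = 34.3 / 1.19923 = 28.60

28.60 degC


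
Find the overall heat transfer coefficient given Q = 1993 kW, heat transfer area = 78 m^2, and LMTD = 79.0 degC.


From Q = U*A*LMTD, U = Q / (A * LMTD)
U = 1993 / (78 * 79.0) = 1993 / 6162 = 0.3234

0.3234 kW/(m^2*K)


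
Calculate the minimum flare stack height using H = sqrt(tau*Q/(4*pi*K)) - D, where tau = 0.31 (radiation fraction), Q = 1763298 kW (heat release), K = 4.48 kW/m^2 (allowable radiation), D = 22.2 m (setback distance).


tau*Q/(4*pi*K) = 0.31 * 1763298 / (4 * pi * 4.48) = 9709.56
sqrt(9709.56) = 98.5371
H = 98.5371 - 22.2 = 76.34

76.34 m


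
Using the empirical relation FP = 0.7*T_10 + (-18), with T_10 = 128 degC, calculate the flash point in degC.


FP = 0.7 * 128 + (-18) = 71.6

71.6 degC


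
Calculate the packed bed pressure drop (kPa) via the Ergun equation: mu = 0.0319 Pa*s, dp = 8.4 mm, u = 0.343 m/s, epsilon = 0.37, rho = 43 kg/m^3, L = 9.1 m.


dp = 8.4 mm = 0.0084 m
Viscous term = 150*0.0319*0.343*(1-0.37)^2 / (0.0084^2*0.37^3) = 182261
Inertial term = 1.75*43*0.343^2*(1-0.37) / (0.0084*0.37^3) = 13108.4
dP/L = 182261 + 13108.4 = 195369 Pa/m
dP = 195369 * 9.1 / 1000 = 1778 kPa

1778 kPa


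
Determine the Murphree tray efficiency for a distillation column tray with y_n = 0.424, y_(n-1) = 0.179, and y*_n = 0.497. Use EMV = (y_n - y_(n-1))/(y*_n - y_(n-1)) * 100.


Murphree vapor efficiency: EMV = (y_n - y_(n-1)) / (y*_n - y_(n-1)) * 100
EMV = (0.424 - 0.179) / (0.497 - 0.179) * 100 = 0.245 / 0.318 * 100 = 77.04

77.04 %


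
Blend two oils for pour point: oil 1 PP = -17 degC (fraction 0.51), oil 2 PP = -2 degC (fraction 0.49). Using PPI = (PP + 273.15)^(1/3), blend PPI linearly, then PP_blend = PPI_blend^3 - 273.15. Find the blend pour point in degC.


PPI_1 = (-17 + 273.15)^(1/3) = 6.350844
PPI_2 = (-2 + 273.15)^(1/3) = 6.472467
PPI_blend = 0.51 * 6.350844 + 0.49 * 6.472467 = 6.410439
PP_blend = 6.410439^3 - 273.15 = 263.4288 - 273.15 = -9.72

-9.72 degC


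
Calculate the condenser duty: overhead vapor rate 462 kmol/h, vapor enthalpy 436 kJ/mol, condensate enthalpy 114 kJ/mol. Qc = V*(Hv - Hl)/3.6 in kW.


Qc = 462 * (436 - 114) / 3.6 = 462 * 322 / 3.6 = 41320

41320 kW


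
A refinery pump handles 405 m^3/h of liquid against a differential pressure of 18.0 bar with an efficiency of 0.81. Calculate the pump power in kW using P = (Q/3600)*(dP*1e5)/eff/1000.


Q = 405 / 3600 = 0.1125 m^3/s
P = 0.1125 * (18.0 * 1e5) / 0.81 / 1000 = 250.0

250.0 kW


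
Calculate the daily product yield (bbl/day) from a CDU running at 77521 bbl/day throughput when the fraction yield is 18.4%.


Crude throughput = 77521 bbl/day
Fraction yield = 18.4%
yield = throughput * fraction / 100
yield = 77521 * 18.4 / 100 = 14263.864

14263.864 bbl/day


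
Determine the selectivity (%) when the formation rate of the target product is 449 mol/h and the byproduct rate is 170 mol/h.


Selectivity = desired / (desired + undesired) * 100
Total products = 449 + 170 = 619 mol/h
S = 449 / 619 * 100
= 0.7254 * 100
= 72.54 %

72.54 %


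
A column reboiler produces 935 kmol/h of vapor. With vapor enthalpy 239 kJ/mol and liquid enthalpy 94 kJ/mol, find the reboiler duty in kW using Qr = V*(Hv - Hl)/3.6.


Qr = 935 * (239 - 94) / 3.6 = 935 * 145 / 3.6 = 37660

37660 kW


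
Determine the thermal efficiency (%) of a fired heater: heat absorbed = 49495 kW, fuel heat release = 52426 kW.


Furnace efficiency = Q_absorbed / Q_fuel * 100
= 49495 / 52426 * 100 = 94.41

94.41 %


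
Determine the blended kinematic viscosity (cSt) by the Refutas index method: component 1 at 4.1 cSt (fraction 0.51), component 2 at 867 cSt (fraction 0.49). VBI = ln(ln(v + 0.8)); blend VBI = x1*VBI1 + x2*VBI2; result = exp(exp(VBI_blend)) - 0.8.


Refutas method: VBN_i = 14.534*ln(ln(visc_i + 0.8)) + 10.975, blended linearly by mass fraction; since VBN is linear in VBI_i = ln(ln(visc_i + 0.8)) and the fractions sum to 1, blend VBI directly: visc = exp(exp(VBI_blend)) - 0.8
VBI_1 = ln(ln(4.1 + 0.8)) = 0.463253
VBI_2 = ln(ln(867 + 0.8)) = 1.9119
VBI_blend = 0.51 * 0.463253 + 0.49 * 1.9119 = 1.17309
visc_blend = exp(exp(1.17309)) - 0.8 = 24.53

24.53 cSt


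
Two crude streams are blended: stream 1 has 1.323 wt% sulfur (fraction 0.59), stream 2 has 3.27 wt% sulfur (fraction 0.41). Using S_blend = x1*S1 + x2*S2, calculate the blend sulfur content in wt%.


Linear sulfur blending: S_blend = x1*S1 + x2*S2
Contribution 1: 0.59 * 1.323 = 0.78057 wt%
Contribution 2: 0.41 * 3.27 = 1.3407 wt%
S_blend = 0.78057 + 1.3407 = 2.12127

2.12127 wt%


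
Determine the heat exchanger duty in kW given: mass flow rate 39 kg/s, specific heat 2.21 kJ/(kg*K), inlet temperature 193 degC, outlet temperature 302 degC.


Q = m_dot * cp * delta_T
delta_T = 302 - 193 = 109 K
Q = 39 * 2.21 * 109
= 86.19 * 109
= 9394.71 kW

9394.71 kW


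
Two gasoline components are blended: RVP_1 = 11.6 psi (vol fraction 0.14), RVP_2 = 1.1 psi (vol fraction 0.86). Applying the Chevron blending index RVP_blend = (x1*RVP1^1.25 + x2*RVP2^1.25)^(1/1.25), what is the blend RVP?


Chevron index: RVP_blend = (sum xi*RVPi^1.25)^(1/1.25)
RVP^1.25 terms: 0.14 * 11.6^1.25 + 0.86 * 1.1^1.25 = 3.96591
RVP_blend = 3.96591^(1/1.25) = 3.011

3.011 psi


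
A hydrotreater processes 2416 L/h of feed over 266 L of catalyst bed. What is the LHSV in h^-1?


LHSV = volumetric feed rate / catalyst volume
= 2416 L/h / 266 L
= 9.083 h^-1

9.083 h^-1


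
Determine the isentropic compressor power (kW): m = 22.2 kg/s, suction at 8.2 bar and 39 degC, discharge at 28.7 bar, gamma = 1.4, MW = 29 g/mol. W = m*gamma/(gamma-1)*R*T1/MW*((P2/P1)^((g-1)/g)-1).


Isentropic work: W = m*(gamma/(gamma-1))*(R*T1/MW)*((P2/P1)^((gamma-1)/gamma) - 1)
T1 = 39 + 273.15 = 312.15 K
Pressure ratio = 28.7 / 8.2 = 3.5
Exponent = (1.4 - 1)/1.4 = 0.285714
(P2/P1)^exp - 1 = 3.5^0.285714 - 1 = 0.430368
W = 22.2 * 1.4 / 0.4 * 8.314 * 312.15 / 29 * 0.430368 = 2993

2993 kW


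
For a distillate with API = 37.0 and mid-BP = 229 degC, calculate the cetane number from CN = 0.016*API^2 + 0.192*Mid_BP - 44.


CN = 0.016 * 37.0^2 + 0.192 * 229 - 44
CN = 21.904 + 43.968 - 44 = 21.872

21.872


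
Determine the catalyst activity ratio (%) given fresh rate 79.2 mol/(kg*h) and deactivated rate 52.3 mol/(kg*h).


Activity (%) = (rate_used / rate_fresh) * 100
rate_used = 52.3, rate_fresh = 79.2
= (52.3 / 79.2) * 100
= 0.6604 * 100 = 66.04

66.04 %


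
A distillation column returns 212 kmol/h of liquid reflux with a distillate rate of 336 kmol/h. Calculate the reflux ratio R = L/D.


Reflux ratio definition: R = L / D (liquid returned / distillate withdrawn)
L = 212 kmol/h, D = 336 kmol/h
R = 212 / 336 = 0.6310

0.6310


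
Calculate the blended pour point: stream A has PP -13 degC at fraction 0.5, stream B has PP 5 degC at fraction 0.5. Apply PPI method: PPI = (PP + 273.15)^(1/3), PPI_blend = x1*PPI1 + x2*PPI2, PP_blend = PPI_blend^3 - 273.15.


PPI_1 = (-13 + 273.15)^(1/3) = 6.383731
PPI_2 = (5 + 273.15)^(1/3) = 6.527693
PPI_blend = 0.5 * 6.383731 + 0.5 * 6.527693 = 6.455712
PP_blend = 6.455712^3 - 273.15 = 269.0497 - 273.15 = -4.1

-4.1 degC


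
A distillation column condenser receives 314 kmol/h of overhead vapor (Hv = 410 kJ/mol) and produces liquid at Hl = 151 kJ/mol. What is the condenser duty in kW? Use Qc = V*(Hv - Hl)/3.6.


Qc = 314 * (410 - 151) / 3.6 = 314 * 259 / 3.6 = 22590

22590 kW


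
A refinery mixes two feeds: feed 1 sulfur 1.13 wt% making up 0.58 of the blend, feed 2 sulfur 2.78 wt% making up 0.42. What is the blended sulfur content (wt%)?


Linear sulfur blending: S_blend = x1*S1 + x2*S2
Contribution 1: 0.58 * 1.13 = 0.6554 wt%
Contribution 2: 0.42 * 2.78 = 1.1676 wt%
S_blend = 0.6554 + 1.1676 = 1.823

1.823 wt%


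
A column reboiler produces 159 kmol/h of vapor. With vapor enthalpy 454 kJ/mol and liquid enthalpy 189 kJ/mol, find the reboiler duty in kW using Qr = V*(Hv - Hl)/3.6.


Qr = 159 * (454 - 189) / 3.6 = 159 * 265 / 3.6 = 11700

11700 kW


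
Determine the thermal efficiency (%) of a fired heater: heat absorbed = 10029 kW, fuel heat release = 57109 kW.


Furnace efficiency = Q_absorbed / Q_fuel * 100
= 10029 / 57109 * 100 = 17.56

17.56 %


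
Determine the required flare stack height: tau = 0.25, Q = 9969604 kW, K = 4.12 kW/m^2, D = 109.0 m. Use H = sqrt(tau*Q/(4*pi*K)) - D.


tau*Q/(4*pi*K) = 0.25 * 9969604 / (4 * pi * 4.12) = 48140.5
sqrt(48140.5) = 219.409
H = 219.409 - 109.0 = 110.4

110.4 m


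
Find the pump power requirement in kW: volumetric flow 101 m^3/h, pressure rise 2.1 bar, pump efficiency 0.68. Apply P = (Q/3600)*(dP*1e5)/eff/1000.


Q = 101 / 3600 = 0.0280556 m^3/s
P = 0.0280556 * (2.1 * 1e5) / 0.68 / 1000 = 8.664

8.664 kW


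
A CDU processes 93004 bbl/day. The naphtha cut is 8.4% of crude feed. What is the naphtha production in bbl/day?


Crude throughput = 93004 bbl/day
Fraction yield = 8.4%
yield = throughput * fraction / 100
yield = 93004 * 8.4 / 100 = 7812.336

7812.336 bbl/day


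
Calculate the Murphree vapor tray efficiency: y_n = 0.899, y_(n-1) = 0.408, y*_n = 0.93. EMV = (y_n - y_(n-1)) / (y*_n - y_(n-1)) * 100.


Murphree vapor efficiency: EMV = (y_n - y_(n-1)) / (y*_n - y_(n-1)) * 100
EMV = (0.899 - 0.408) / (0.93 - 0.408) * 100 = 0.491 / 0.522 * 100 = 94.06

94.06 %


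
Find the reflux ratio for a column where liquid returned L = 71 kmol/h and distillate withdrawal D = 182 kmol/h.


Reflux ratio definition: R = L / D (liquid returned / distillate withdrawn)
L = 71 kmol/h, D = 182 kmol/h
R = 71 / 182 = 0.3901

0.3901


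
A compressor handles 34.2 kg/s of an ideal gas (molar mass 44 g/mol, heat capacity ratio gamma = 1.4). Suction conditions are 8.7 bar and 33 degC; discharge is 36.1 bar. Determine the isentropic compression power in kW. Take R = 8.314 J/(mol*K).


Isentropic work: W = m*(gamma/(gamma-1))*(R*T1/MW)*((P2/P1)^((gamma-1)/gamma) - 1)
T1 = 33 + 273.15 = 306.15 K
Pressure ratio = 36.1 / 8.7 = 4.14943
Exponent = (1.4 - 1)/1.4 = 0.285714
(P2/P1)^exp - 1 = 4.14943^0.285714 - 1 = 0.501647
W = 34.2 * 1.4 / 0.4 * 8.314 * 306.15 / 44 * 0.501647 = 3474

3474 kW


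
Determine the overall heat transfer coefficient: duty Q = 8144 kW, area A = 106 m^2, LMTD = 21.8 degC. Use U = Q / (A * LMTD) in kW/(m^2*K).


From Q = U*A*LMTD, U = Q / (A * LMTD)
U = 8144 / (106 * 21.8) = 8144 / 2310.8 = 3.524

3.524 kW/(m^2*K)


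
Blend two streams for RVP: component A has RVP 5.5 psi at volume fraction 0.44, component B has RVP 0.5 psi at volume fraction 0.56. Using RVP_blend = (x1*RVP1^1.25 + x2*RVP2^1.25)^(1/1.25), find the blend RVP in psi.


Chevron index: RVP_blend = (sum xi*RVPi^1.25)^(1/1.25)
RVP^1.25 terms: 0.44 * 5.5^1.25 + 0.56 * 0.5^1.25 = 3.94146
RVP_blend = 3.94146^(1/1.25) = 2.996

2.996 psi


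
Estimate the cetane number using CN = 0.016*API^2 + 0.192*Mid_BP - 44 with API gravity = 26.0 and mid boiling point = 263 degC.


CN = 0.016 * 26.0^2 + 0.192 * 263 - 44
CN = 10.816 + 50.496 - 44 = 17.312

17.312


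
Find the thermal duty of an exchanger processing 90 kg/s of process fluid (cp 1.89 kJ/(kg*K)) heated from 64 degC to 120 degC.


Q = m_dot * cp * delta_T
delta_T = 120 - 64 = 56 K
Q = 90 * 1.89 * 56
= 170.1 * 56
= 9525.6 kW

9525.6 kW


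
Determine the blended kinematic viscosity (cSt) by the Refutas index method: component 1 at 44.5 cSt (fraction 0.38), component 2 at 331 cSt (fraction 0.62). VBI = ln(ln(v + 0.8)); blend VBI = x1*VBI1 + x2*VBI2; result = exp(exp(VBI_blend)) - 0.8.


Refutas method: VBN_i = 14.534*ln(ln(visc_i + 0.8)) + 10.975, blended linearly by mass fraction; since VBN is linear in VBI_i = ln(ln(visc_i + 0.8)) and the fractions sum to 1, blend VBI directly: visc = exp(exp(VBI_blend)) - 0.8
VBI_1 = ln(ln(44.5 + 0.8)) = 1.3385
VBI_2 = ln(ln(331 + 0.8)) = 1.75864
VBI_blend = 0.38 * 1.3385 + 0.62 * 1.75864 = 1.59899
visc_blend = exp(exp(1.59899)) - 0.8 = 140.1

140.1 cSt


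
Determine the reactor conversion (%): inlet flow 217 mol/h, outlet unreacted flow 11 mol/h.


X = (F_in - F_out) / F_in * 100
Moles reacted = 217 - 11 = 206
X = 206 / 217 * 100
= 0.9493 * 100
= 94.93 %

94.93 %


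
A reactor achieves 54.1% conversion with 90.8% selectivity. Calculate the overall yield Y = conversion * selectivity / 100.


Overall yield = conversion (%) * selectivity (%) / 100
Conversion = 54.1%, Selectivity = 90.8%
Y = 54.1 * 90.8 / 100
= 49.1228 %

49.1228 %


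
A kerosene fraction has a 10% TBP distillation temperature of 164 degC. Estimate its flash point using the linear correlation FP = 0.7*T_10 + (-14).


FP = 0.7 * 164 + (-14) = 100.8

100.8 degC


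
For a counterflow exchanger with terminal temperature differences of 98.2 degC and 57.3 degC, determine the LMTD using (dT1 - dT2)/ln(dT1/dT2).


LMTD = (dT1 - dT2) / ln(dT1/dT2)
= (98.2 - 57.3) / ln(98.2 / 57.3) = 40.9 / 0.538706 = 75.92

75.92 degC


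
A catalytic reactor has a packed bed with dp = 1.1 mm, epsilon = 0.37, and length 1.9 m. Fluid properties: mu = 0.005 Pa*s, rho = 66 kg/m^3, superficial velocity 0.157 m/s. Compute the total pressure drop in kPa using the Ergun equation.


dp = 1.1 mm = 0.0011 m
Viscous term = 150*0.005*0.157*(1-0.37)^2 / (0.0011^2*0.37^3) = 762520
Inertial term = 1.75*66*0.157^2*(1-0.37) / (0.0011*0.37^3) = 32190.2
dP/L = 762520 + 32190.2 = 794710 Pa/m
dP = 794710 * 1.9 / 1000 = 1510 kPa

1510 kPa


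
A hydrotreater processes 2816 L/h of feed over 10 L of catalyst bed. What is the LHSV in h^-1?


LHSV = volumetric feed rate / catalyst volume
= 2816 L/h / 10 L
= 281.6 h^-1

281.6 h^-1


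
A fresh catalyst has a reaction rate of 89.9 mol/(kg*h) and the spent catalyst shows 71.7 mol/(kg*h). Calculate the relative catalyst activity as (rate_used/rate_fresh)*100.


Activity (%) = (rate_used / rate_fresh) * 100
rate_used = 71.7, rate_fresh = 89.9
= (71.7 / 89.9) * 100
= 0.7976 * 100 = 79.76

79.76 %


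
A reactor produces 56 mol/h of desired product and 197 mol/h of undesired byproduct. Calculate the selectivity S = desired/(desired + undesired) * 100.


Selectivity = desired / (desired + undesired) * 100
Total products = 56 + 197 = 253 mol/h
S = 56 / 253 * 100
= 0.2213 * 100
= 22.13 %

22.13 %


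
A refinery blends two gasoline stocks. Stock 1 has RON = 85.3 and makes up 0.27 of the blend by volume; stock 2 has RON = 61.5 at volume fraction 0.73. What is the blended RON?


Linear blending: RON_blend = sum(vi * RONi)
Contribution 1: 0.27 * 85.3 = 23.031
Contribution 2: 0.73 * 61.5 = 44.895
RON_blend = 23.031 + 44.895 = 67.926

67.926


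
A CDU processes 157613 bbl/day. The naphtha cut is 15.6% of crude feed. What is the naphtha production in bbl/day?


Crude throughput = 157613 bbl/day
Fraction yield = 15.6%
yield = throughput * fraction / 100
yield = 157613 * 15.6 / 100 = 24587.628

24587.628 bbl/day


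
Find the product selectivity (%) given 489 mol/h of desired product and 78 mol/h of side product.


Selectivity = desired / (desired + undesired) * 100
Total products = 489 + 78 = 567 mol/h
S = 489 / 567 * 100
= 0.8624 * 100
= 86.24 %

86.24 %


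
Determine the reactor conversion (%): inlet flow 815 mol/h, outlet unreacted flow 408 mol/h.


X = (F_in - F_out) / F_in * 100
Moles reacted = 815 - 408 = 407
X = 407 / 815 * 100
= 0.4994 * 100
= 49.94 %

49.94 %


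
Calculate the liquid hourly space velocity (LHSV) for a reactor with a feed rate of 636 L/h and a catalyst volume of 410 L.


LHSV = volumetric feed rate / catalyst volume
= 636 L/h / 410 L
= 1.551 h^-1

1.551 h^-1


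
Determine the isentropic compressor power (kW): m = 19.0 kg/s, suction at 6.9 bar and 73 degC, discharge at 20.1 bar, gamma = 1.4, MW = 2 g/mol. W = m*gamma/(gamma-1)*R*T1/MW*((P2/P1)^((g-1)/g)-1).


Isentropic work: W = m*(gamma/(gamma-1))*(R*T1/MW)*((P2/P1)^((gamma-1)/gamma) - 1)
T1 = 73 + 273.15 = 346.15 K
Pressure ratio = 20.1 / 6.9 = 2.91304
Exponent = (1.4 - 1)/1.4 = 0.285714
(P2/P1)^exp - 1 = 2.91304^0.285714 - 1 = 0.357283
W = 19.0 * 1.4 / 0.4 * 8.314 * 346.15 / 2 * 0.357283 = 34190

34190 kW


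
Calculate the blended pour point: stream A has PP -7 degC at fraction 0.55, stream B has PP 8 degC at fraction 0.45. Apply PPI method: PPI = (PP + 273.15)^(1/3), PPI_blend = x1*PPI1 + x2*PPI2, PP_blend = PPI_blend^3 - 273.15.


PPI_1 = (-7 + 273.15)^(1/3) = 6.432436
PPI_2 = (8 + 273.15)^(1/3) = 6.551077
PPI_blend = 0.55 * 6.432436 + 0.45 * 6.551077 = 6.485824
PP_blend = 6.485824^3 - 273.15 = 272.8321 - 273.15 = -0.32

-0.32 degC


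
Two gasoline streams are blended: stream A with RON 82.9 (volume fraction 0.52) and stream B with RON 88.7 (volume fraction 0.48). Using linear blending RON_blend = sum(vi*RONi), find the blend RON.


Linear blending: RON_blend = sum(vi * RONi)
Contribution 1: 0.52 * 82.9 = 43.108
Contribution 2: 0.48 * 88.7 = 42.576
RON_blend = 43.108 + 42.576 = 85.684

85.684


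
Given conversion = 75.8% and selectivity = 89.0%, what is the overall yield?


Overall yield = conversion (%) * selectivity (%) / 100
Conversion = 75.8%, Selectivity = 89.0%
Y = 75.8 * 89.0 / 100
= 67.462 %

67.462 %


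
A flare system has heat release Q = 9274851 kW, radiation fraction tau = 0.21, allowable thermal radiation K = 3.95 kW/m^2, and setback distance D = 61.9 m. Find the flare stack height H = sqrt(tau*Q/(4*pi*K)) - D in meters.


tau*Q/(4*pi*K) = 0.21 * 9274851 / (4 * pi * 3.95) = 39239.1
sqrt(39239.1) = 198.089
H = 198.089 - 61.9 = 136.2

136.2 m


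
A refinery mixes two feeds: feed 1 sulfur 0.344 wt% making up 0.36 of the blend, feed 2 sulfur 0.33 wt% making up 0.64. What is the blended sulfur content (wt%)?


Linear sulfur blending: S_blend = x1*S1 + x2*S2
Contribution 1: 0.36 * 0.344 = 0.12384 wt%
Contribution 2: 0.64 * 0.33 = 0.2112 wt%
S_blend = 0.12384 + 0.2112 = 0.33504

0.33504 wt%


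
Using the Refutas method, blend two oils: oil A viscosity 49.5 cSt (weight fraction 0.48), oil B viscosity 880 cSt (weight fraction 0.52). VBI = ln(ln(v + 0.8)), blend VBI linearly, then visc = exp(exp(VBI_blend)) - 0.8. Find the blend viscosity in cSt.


Refutas method: VBN_i = 14.534*ln(ln(visc_i + 0.8)) + 10.975, blended linearly by mass fraction; since VBN is linear in VBI_i = ln(ln(visc_i + 0.8)) and the fractions sum to 1, blend VBI directly: visc = exp(exp(VBI_blend)) - 0.8
VBI_1 = ln(ln(49.5 + 0.8)) = 1.36558
VBI_2 = ln(ln(880 + 0.8)) = 1.9141
VBI_blend = 0.48 * 1.36558 + 0.52 * 1.9141 = 1.65081
visc_blend = exp(exp(1.65081)) - 0.8 = 182.5

182.5 cSt


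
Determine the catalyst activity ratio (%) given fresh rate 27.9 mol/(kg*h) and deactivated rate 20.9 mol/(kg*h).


Activity (%) = (rate_used / rate_fresh) * 100
rate_used = 20.9, rate_fresh = 27.9
= (20.9 / 27.9) * 100
= 0.7491 * 100 = 74.91

74.91 %


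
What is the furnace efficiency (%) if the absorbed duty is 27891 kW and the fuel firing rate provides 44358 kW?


Furnace efficiency = Q_absorbed / Q_fuel * 100
= 27891 / 44358 * 100 = 62.88

62.88 %


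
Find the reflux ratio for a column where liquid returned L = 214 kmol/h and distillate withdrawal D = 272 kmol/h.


Reflux ratio definition: R = L / D (liquid returned / distillate withdrawn)
L = 214 kmol/h, D = 272 kmol/h
R = 214 / 272 = 0.7868

0.7868


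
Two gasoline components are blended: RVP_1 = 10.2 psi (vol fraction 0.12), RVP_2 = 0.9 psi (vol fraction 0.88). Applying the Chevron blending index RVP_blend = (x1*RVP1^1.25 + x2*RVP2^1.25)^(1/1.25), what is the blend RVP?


Chevron index: RVP_blend = (sum xi*RVPi^1.25)^(1/1.25)
RVP^1.25 terms: 0.12 * 10.2^1.25 + 0.88 * 0.9^1.25 = 2.95883
RVP_blend = 2.95883^(1/1.25) = 2.382

2.382 psi


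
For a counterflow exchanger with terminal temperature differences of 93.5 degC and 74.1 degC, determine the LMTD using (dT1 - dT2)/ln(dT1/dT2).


LMTD = (dT1 - dT2) / ln(dT1/dT2)
= (93.5 - 74.1) / ln(93.5 / 74.1) = 19.4 / 0.232546 = 83.42

83.42 degC


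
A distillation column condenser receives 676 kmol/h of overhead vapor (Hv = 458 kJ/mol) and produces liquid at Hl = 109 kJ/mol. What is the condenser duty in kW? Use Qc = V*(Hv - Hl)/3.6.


Qc = 676 * (458 - 109) / 3.6 = 676 * 349 / 3.6 = 65530

65530 kW


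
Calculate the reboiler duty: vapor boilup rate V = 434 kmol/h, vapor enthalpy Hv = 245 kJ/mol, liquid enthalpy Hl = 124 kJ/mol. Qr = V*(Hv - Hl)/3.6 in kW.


Qr = 434 * (245 - 124) / 3.6 = 434 * 121 / 3.6 = 14590

14590 kW


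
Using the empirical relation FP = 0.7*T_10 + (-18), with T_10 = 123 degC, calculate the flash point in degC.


FP = 0.7 * 123 + (-18) = 68.1

68.1 degC


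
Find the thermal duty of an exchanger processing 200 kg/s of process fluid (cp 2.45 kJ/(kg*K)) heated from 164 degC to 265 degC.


Q = m_dot * cp * delta_T
delta_T = 265 - 164 = 101 K
Q = 200 * 2.45 * 101
= 490 * 101
= 49490 kW

49490 kW


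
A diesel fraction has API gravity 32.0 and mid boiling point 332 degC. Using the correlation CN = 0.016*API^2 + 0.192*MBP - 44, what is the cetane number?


CN = 0.016 * 32.0^2 + 0.192 * 332 - 44
CN = 16.384 + 63.744 - 44 = 36.128

36.128


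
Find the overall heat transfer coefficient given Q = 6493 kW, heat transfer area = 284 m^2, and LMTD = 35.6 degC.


From Q = U*A*LMTD, U = Q / (A * LMTD)
U = 6493 / (284 * 35.6) = 6493 / 10110.4 = 0.6422

0.6422 kW/(m^2*K)


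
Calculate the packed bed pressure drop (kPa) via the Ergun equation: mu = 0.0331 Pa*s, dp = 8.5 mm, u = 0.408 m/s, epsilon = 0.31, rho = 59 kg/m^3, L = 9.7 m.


dp = 8.5 mm = 0.0085 m
Viscous term = 150*0.0331*0.408*(1-0.31)^2 / (0.0085^2*0.31^3) = 448079
Inertial term = 1.75*59*0.408^2*(1-0.31) / (0.0085*0.31^3) = 46833.4
dP/L = 448079 + 46833.4 = 494912 Pa/m
dP = 494912 * 9.7 / 1000 = 4801 kPa

4801 kPa


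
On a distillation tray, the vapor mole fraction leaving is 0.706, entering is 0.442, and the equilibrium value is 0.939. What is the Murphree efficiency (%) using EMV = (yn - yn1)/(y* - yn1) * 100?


Murphree vapor efficiency: EMV = (y_n - y_(n-1)) / (y*_n - y_(n-1)) * 100
EMV = (0.706 - 0.442) / (0.939 - 0.442) * 100 = 0.264 / 0.497 * 100 = 53.12

53.12 %


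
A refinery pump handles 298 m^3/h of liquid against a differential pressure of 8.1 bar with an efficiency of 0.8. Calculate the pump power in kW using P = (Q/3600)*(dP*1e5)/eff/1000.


Q = 298 / 3600 = 0.0827778 m^3/s
P = 0.0827778 * (8.1 * 1e5) / 0.8 / 1000 = 83.81

83.81 kW


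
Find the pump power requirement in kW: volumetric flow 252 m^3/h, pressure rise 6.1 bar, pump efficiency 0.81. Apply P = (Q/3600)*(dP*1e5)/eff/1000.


Q = 252 / 3600 = 0.07 m^3/s
P = 0.07 * (6.1 * 1e5) / 0.81 / 1000 = 52.72

52.72 kW


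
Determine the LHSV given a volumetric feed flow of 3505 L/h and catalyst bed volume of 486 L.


LHSV = volumetric feed rate / catalyst volume
= 3505 L/h / 486 L
= 7.212 h^-1

7.212 h^-1


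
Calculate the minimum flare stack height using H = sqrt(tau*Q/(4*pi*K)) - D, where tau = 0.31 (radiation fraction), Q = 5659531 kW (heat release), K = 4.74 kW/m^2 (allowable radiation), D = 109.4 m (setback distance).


tau*Q/(4*pi*K) = 0.31 * 5659531 / (4 * pi * 4.74) = 29454.7
sqrt(29454.7) = 171.624
H = 171.624 - 109.4 = 62.22

62.22 m


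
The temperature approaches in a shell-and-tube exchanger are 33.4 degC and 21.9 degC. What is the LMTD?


LMTD = (dT1 - dT2) / ln(dT1/dT2)
= (33.4 - 21.9) / ln(33.4 / 21.9) = 11.5 / 0.422069 = 27.25

27.25 degC


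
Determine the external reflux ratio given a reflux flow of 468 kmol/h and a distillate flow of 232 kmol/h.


Reflux ratio definition: R = L / D (liquid returned / distillate withdrawn)
L = 468 kmol/h, D = 232 kmol/h
R = 468 / 232 = 2.017

2.017


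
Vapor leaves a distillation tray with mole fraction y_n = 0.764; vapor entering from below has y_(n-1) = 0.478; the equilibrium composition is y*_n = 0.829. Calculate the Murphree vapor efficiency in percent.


Murphree vapor efficiency: EMV = (y_n - y_(n-1)) / (y*_n - y_(n-1)) * 100
EMV = (0.764 - 0.478) / (0.829 - 0.478) * 100 = 0.286 / 0.351 * 100 = 81.48

81.48 %


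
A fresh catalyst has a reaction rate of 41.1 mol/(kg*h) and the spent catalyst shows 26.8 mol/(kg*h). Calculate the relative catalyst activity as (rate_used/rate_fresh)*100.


Activity (%) = (rate_used / rate_fresh) * 100
rate_used = 26.8, rate_fresh = 41.1
= (26.8 / 41.1) * 100
= 0.6521 * 100 = 65.21

65.21 %


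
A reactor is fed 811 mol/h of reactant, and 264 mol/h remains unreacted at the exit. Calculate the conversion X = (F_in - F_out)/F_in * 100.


X = (F_in - F_out) / F_in * 100
Moles reacted = 811 - 264 = 547
X = 547 / 811 * 100
= 0.6745 * 100
= 67.45 %

67.45 %


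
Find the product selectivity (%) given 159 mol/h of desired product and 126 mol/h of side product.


Selectivity = desired / (desired + undesired) * 100
Total products = 159 + 126 = 285 mol/h
S = 159 / 285 * 100
= 0.5579 * 100
= 55.79 %

55.79 %


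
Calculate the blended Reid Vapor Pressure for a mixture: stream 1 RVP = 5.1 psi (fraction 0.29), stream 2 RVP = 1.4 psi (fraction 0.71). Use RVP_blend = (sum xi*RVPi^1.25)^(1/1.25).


Chevron index: RVP_blend = (sum xi*RVPi^1.25)^(1/1.25)
RVP^1.25 terms: 0.29 * 5.1^1.25 + 0.71 * 1.4^1.25 = 3.30383
RVP_blend = 3.30383^(1/1.25) = 2.601

2.601 psi


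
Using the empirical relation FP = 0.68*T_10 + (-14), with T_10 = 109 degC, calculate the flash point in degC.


FP = 0.68 * 109 + (-14) = 60.12

60.12 degC


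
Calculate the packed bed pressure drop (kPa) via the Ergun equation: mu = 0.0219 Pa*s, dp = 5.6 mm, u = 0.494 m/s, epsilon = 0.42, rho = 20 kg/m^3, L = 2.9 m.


dp = 5.6 mm = 0.0056 m
Viscous term = 150*0.0219*0.494*(1-0.42)^2 / (0.0056^2*0.42^3) = 234960
Inertial term = 1.75*20*0.494^2*(1-0.42) / (0.0056*0.42^3) = 11940.3
dP/L = 234960 + 11940.3 = 246900 Pa/m
dP = 246900 * 2.9 / 1000 = 716.0 kPa

716.0 kPa


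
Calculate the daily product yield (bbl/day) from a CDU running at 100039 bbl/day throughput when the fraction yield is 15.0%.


Crude throughput = 100039 bbl/day
Fraction yield = 15.0%
yield = throughput * fraction / 100
yield = 100039 * 15.0 / 100 = 15005.85

15005.85 bbl/day


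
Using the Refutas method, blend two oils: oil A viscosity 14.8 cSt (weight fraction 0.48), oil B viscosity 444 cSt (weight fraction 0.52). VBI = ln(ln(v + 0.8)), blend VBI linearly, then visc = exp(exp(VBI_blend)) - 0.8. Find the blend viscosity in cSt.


Refutas method: VBN_i = 14.534*ln(ln(visc_i + 0.8)) + 10.975, blended linearly by mass fraction; since VBN is linear in VBI_i = ln(ln(visc_i + 0.8)) and the fractions sum to 1, blend VBI directly: visc = exp(exp(VBI_blend)) - 0.8
VBI_1 = ln(ln(14.8 + 0.8)) = 1.01061
VBI_2 = ln(ln(444 + 0.8)) = 1.8079
VBI_blend = 0.48 * 1.01061 + 0.52 * 1.8079 = 1.4252
visc_blend = exp(exp(1.4252)) - 0.8 = 63.19

63.19 cSt


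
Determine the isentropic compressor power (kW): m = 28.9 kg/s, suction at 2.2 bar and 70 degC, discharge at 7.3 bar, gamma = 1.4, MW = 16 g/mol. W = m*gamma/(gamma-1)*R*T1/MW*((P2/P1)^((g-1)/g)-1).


Isentropic work: W = m*(gamma/(gamma-1))*(R*T1/MW)*((P2/P1)^((gamma-1)/gamma) - 1)
T1 = 70 + 273.15 = 343.15 K
Pressure ratio = 7.3 / 2.2 = 3.31818
Exponent = (1.4 - 1)/1.4 = 0.285714
(P2/P1)^exp - 1 = 3.31818^0.285714 - 1 = 0.408732
W = 28.9 * 1.4 / 0.4 * 8.314 * 343.15 / 16 * 0.408732 = 7372

7372 kW


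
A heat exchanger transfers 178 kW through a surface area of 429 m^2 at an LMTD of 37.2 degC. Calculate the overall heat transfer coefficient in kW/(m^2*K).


From Q = U*A*LMTD, U = Q / (A * LMTD)
U = 178 / (429 * 37.2) = 178 / 15958.8 = 0.01115

0.01115 kW/(m^2*K)


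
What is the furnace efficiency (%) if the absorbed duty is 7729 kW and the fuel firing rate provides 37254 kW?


Furnace efficiency = Q_absorbed / Q_fuel * 100
= 7729 / 37254 * 100 = 20.75

20.75 %


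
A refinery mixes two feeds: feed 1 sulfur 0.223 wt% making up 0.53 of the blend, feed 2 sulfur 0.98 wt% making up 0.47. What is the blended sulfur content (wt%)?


Linear sulfur blending: S_blend = x1*S1 + x2*S2
Contribution 1: 0.53 * 0.223 = 0.11819 wt%
Contribution 2: 0.47 * 0.98 = 0.4606 wt%
S_blend = 0.11819 + 0.4606 = 0.57879

0.57879 wt%


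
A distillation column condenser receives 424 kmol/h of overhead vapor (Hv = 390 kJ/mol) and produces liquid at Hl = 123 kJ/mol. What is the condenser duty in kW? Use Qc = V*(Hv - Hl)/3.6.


Qc = 424 * (390 - 123) / 3.6 = 424 * 267 / 3.6 = 31450

31450 kW


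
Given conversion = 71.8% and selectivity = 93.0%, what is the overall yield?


Overall yield = conversion (%) * selectivity (%) / 100
Conversion = 71.8%, Selectivity = 93.0%
Y = 71.8 * 93.0 / 100
= 66.774 %

66.774 %


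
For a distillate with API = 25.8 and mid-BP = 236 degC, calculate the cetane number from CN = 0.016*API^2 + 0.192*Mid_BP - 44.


CN = 0.016 * 25.8^2 + 0.192 * 236 - 44
CN = 10.65024 + 45.312 - 44 = 11.96224

11.96224


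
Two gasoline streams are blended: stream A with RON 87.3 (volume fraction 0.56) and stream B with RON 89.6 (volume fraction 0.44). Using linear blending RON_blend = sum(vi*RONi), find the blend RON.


Linear blending: RON_blend = sum(vi * RONi)
Contribution 1: 0.56 * 87.3 = 48.888
Contribution 2: 0.44 * 89.6 = 39.424
RON_blend = 48.888 + 39.424 = 88.312

88.312


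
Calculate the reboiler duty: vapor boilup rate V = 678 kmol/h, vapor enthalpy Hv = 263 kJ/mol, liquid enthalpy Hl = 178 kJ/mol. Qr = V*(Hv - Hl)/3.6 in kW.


Qr = 678 * (263 - 178) / 3.6 = 678 * 85 / 3.6 = 16010

16010 kW


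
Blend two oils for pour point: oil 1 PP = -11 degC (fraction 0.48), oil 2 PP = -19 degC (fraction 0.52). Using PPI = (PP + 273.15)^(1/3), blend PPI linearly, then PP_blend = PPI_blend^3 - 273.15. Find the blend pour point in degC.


PPI_1 = (-11 + 273.15)^(1/3) = 6.400049
PPI_2 = (-19 + 273.15)^(1/3) = 6.334272
PPI_blend = 0.48 * 6.400049 + 0.52 * 6.334272 = 6.365845
PP_blend = 6.365845^3 - 273.15 = 257.9694 - 273.15 = -15.18

-15.18 degC


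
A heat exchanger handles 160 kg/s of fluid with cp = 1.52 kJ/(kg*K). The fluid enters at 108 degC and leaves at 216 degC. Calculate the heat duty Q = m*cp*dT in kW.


Q = m_dot * cp * delta_T
delta_T = 216 - 108 = 108 K
Q = 160 * 1.52 * 108
= 243.2 * 108
= 26265.6 kW

26265.6 kW


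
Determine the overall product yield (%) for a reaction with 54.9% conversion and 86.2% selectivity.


Overall yield = conversion (%) * selectivity (%) / 100
Conversion = 54.9%, Selectivity = 86.2%
Y = 54.9 * 86.2 / 100
= 47.3238 %

47.3238 %


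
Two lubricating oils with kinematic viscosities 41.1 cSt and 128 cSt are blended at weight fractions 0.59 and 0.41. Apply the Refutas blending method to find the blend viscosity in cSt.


Refutas method: VBN_i = 14.534*ln(ln(visc_i + 0.8)) + 10.975, blended linearly by mass fraction; since VBN is linear in VBI_i = ln(ln(visc_i + 0.8)) and the fractions sum to 1, blend VBI directly: visc = exp(exp(VBI_blend)) - 0.8
VBI_1 = ln(ln(41.1 + 0.8)) = 1.31782
VBI_2 = ln(ln(128 + 0.8)) = 1.58068
VBI_blend = 0.59 * 1.31782 + 0.41 * 1.58068 = 1.42559
visc_blend = exp(exp(1.42559)) - 0.8 = 63.29

63.29 cSt


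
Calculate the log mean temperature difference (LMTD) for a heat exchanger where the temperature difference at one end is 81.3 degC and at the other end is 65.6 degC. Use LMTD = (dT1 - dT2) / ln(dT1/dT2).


LMTD = (dT1 - dT2) / ln(dT1/dT2)
= (81.3 - 65.6) / ln(81.3 / 65.6) = 15.7 / 0.21457 = 73.17

73.17 degC


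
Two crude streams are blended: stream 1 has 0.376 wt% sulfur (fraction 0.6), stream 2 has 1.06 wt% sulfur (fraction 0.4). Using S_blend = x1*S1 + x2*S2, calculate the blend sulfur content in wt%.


Linear sulfur blending: S_blend = x1*S1 + x2*S2
Contribution 1: 0.6 * 0.376 = 0.2256 wt%
Contribution 2: 0.4 * 1.06 = 0.424 wt%
S_blend = 0.2256 + 0.424 = 0.6496

0.6496 wt%


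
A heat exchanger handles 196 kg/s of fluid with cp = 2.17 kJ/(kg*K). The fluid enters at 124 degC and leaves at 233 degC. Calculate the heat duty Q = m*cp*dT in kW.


Q = m_dot * cp * delta_T
delta_T = 233 - 124 = 109 K
Q = 196 * 2.17 * 109
= 425.32 * 109
= 46359.88 kW

46359.88 kW


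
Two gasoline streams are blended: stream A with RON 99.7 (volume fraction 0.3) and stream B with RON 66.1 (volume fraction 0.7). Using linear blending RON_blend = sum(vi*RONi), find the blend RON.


Linear blending: RON_blend = sum(vi * RONi)
Contribution 1: 0.3 * 99.7 = 29.91
Contribution 2: 0.7 * 66.1 = 46.27
RON_blend = 29.91 + 46.27 = 76.18

76.18


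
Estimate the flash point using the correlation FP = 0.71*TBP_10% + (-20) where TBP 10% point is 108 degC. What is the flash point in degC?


FP = 0.71 * 108 + (-20) = 56.68

56.68 degC


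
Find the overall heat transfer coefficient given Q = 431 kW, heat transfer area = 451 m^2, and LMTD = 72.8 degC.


From Q = U*A*LMTD, U = Q / (A * LMTD)
U = 431 / (451 * 72.8) = 431 / 32832.8 = 0.01313

0.01313 kW/(m^2*K)


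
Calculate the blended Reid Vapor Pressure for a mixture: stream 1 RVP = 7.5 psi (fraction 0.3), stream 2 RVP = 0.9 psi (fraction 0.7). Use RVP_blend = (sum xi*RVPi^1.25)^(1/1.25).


Chevron index: RVP_blend = (sum xi*RVPi^1.25)^(1/1.25)
RVP^1.25 terms: 0.3 * 7.5^1.25 + 0.7 * 0.9^1.25 = 4.33709
RVP_blend = 4.33709^(1/1.25) = 3.234

3.234 psi


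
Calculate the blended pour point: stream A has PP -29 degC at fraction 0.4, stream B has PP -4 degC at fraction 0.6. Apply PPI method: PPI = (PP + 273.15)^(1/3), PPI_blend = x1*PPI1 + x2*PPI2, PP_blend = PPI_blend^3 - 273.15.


PPI_1 = (-29 + 273.15)^(1/3) = 6.25008
PPI_2 = (-4 + 273.15)^(1/3) = 6.456514
PPI_blend = 0.4 * 6.25008 + 0.6 * 6.456514 = 6.37394
PP_blend = 6.37394^3 - 273.15 = 258.9548 - 273.15 = -14.2

-14.2 degC


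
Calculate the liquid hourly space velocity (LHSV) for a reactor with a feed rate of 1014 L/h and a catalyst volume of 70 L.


LHSV = volumetric feed rate / catalyst volume
= 1014 L/h / 70 L
= 14.49 h^-1

14.49 h^-1


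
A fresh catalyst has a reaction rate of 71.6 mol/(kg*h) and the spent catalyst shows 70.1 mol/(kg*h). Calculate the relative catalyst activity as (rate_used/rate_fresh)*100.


Activity (%) = (rate_used / rate_fresh) * 100
rate_used = 70.1, rate_fresh = 71.6
= (70.1 / 71.6) * 100
= 0.9791 * 100 = 97.91

97.91 %
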